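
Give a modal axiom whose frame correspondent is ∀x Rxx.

□ψ → ψ

The condition is reflexivity. The T schema □ψ → ψ defines it.
Suppose □ψ→ψ is valid. At any x set V(ψ)={w : Rxw}. Then □ψ holds at x, so ψ holds at x, i.e. Rxx.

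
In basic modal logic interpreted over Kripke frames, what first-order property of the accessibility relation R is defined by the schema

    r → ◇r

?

reflexivity: ∀x Rxx

Equivalently (dual form): □r → r.
Suppose □r→r is valid. At any x set V(r)={w : Rxw}. Then □r holds at x, so r holds at x, i.e. Rxx.
Conversely, any frame satisfying ∀x Rxx validates the schema.
So the correspondent is reflexivity.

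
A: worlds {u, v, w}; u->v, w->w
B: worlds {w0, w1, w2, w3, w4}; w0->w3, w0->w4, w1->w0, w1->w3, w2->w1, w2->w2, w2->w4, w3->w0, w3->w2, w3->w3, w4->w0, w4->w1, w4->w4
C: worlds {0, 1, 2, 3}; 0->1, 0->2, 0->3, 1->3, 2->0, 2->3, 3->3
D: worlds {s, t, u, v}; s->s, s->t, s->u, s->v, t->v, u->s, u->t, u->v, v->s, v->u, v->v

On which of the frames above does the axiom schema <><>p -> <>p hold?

Frame correspondent (Sahlqvist): forall x forall y forall z (Rxy & Ryz -> Rxz) — i.e. transitivity.
A: satisfies the condition.
B: fails — Rw1w0 and Rw0w4 but not Rw1w4.
C: fails — R02 and R20 but not R00.
D: fails — Ruv and Rvu but not Ruu.

A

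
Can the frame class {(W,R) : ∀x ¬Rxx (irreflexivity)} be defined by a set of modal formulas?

Not definable by any modal formula

If a class were modally definable it would be closed under surjective bounded morphisms (Goldblatt–Thomason).
The 3-cycle (worlds a,b,c with a→b→c→a) is irreflexive, and the map sending every world to a single reflexive point • is a surjective bounded morphism (forth: every edge maps to (•,•); back: every world has a successor). So any modal formula valid on the 3-cycle is also valid on the reflexive point, which is not irreflexive.
So no modal formula (or set of formulas) defines exactly the irreflexive frames.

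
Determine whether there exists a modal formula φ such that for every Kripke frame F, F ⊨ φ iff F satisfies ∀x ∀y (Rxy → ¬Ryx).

Not definable by any modal formula

Any modally definable frame class is closed under surjective bounded morphisms.
The 5-cycle (worlds s,t,u,v,w with s→t→u→v→w→s) is asymmetric. Mapping every world to a single reflexive point • is a surjective bounded morphism, and the reflexive point is not asymmetric (R•• but asymmetry requires ¬R••).
So no modal formula (or set of formulas) defines exactly the asymmetric frames.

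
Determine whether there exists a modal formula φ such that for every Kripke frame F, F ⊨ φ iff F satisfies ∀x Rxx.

Definable; □p → p defines it

This is a Sahlqvist condition; the T axiom □p → p defines it.
Suppose □p→p is valid. At any x set V(p)={w : Rxw}. Then □p holds at x, so p holds at x, i.e. Rxx.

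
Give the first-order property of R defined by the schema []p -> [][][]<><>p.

forall x forall z (x R^3 z -> exists w (xRw & z R^2 w))

This is a Sahlqvist (Geach-type) schema ◇^0□^1p → □^3◇^2p.
Minimal-valuation argument: fix x; take any y with xR^0y and any z with xR^3z. Set V(p) to the set of worlds R-reachable from y in exactly 1 step. Then □^1p holds at y, so the antecedent holds at x; validity forces ◇^2p at z, giving a w with zR^2w and yR^1w.
First-order correspondent: forall x forall z (x R^3 z -> exists w (xRw & z R^2 w)).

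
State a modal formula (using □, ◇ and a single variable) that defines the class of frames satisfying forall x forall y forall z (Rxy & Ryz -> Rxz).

□s → □□s

The condition is transitivity. The 4 schema □s → □□s defines it.
Suppose □s→□□s is valid. Take Rxy, Ryz and set V(s)={w : Rxw}. Then □s at x, so □□s at x, so □s at y, so s at z, i.e. Rxz.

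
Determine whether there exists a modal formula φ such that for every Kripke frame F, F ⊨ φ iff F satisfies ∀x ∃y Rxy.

Yes — defined by □q → ◇q

The condition is seriality. A defining modal formula is □q → ◇q.
Suppose □q→◇q is valid. At any x set V(q)=W. Then □q at x, so ◇q at x, so x has a successor.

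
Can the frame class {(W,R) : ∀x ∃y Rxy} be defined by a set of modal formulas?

The condition is seriality. A defining modal formula is □p → ◇p.
Suppose □p→◇p is valid. At any x set V(p)=W. Then □p at x, so ◇p at x, so x has a successor.

Definable; □p → ◇p defines it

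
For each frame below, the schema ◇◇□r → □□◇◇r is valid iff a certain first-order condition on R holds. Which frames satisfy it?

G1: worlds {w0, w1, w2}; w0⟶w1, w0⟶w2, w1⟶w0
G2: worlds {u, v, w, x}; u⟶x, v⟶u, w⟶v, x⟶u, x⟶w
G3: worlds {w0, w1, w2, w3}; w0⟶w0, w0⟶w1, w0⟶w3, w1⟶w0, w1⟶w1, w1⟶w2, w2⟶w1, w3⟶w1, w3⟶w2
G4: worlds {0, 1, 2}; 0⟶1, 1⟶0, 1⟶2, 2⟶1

The schema corresponds to a generalized confluence (Geach) condition: ∀x ∀y ∀z ((xR²y ∧ xR²z) → ∃w (yRw ∧ zR²w)).
G1: fails — w0R²w0, w0R²w0 but no w with w0Rw and w0R²w.
G2: fails — uR²u, uR²u but no t with uRt and uR²t.
G3: satisfies the condition.
G4: fails — 0R²0, 0R²0 but no w with 0Rw and 0R²w.

G3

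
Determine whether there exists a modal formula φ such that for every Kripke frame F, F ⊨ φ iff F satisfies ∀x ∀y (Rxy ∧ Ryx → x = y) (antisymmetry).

No — not modally definable

If a class were modally definable it would be closed under surjective bounded morphisms (Goldblatt–Thomason).
The 4-cycle (worlds 0,1,2,3 with 0→1→2→3→0) is antisymmetric. Sending even-indexed worlds to s and odd-indexed worlds to t is a surjective bounded morphism onto the two-world frame with s↔t, which is not antisymmetric.
Hence antisymmetry is not modally definable.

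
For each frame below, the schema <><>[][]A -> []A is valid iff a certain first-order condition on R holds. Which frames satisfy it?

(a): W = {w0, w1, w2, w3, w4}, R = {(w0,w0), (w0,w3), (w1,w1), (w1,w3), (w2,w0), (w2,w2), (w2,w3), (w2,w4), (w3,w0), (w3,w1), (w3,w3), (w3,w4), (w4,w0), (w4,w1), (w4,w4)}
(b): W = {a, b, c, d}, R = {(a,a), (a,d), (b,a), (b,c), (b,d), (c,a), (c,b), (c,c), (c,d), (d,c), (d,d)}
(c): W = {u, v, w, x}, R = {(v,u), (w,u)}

This is the axiom for a generalized confluence (Geach) condition; its first-order frame correspondent is forall x forall y forall z ((x R^2 y & xRz) -> exists w (y R^2 w & z = w)).
(a): fails — w2R²w0, w2Rw2 but no w with w0R²w and w2=w.
(b): fails — cR²a, cRb but no w with aR²w and b=w.
(c): satisfies the condition.
Valid on: (c).

(c)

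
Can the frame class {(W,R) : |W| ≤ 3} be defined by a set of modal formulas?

Not definable by any modal formula

Modal frame validity is preserved under disjoint unions.
Any modal formula valid on each of 4 disjoint one-world frames is valid on their disjoint union (validity is preserved under disjoint unions). Each one-world frame has |W|=1≤3, but the union has |W|=4.
So no modal formula (or set of formulas) defines exactly the |W|≤3 frames.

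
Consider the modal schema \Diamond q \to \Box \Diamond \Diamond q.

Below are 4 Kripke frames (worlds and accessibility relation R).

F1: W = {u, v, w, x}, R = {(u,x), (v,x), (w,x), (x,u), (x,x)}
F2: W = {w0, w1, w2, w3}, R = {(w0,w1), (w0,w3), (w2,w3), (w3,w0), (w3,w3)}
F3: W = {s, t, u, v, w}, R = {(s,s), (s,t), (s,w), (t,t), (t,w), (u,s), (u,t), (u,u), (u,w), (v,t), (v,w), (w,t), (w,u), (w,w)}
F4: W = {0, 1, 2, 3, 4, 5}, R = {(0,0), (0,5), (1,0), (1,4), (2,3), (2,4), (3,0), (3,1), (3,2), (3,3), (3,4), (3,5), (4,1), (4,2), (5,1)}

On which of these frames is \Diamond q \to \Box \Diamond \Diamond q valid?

This is the axiom for a generalized confluence (Geach) condition; its first-order frame correspondent is \forall x \forall y \forall z ((xRy \wedge xRz) \to \exists w (y = w \wedge z R^2 w)).
F1: satisfies the condition.
F2: fails — w0Rw1, w0Rw1 but no w with w1=w and w1R²w.
F3: fails — sRs, sRt but no w* with s=w* and tR²w*.
F4: fails — 0R5, 0R5 but no w with 5=w and 5R²w.

F1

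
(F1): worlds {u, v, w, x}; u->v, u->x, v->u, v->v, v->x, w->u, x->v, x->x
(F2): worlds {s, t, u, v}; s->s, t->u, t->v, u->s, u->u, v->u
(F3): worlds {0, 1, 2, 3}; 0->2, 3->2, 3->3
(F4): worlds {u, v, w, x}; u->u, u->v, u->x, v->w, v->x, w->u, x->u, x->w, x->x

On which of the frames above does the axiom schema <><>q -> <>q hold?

The schema corresponds to transitivity: forall x forall y forall z (Rxy & Ryz -> Rxz).
(F1): fails — Ruv and Rvu but not Ruu.
(F2): fails — Rvu and Rus but not Rvs.
(F3): condition met.
(F4): fails — Ruv and Rvw but not Ruw.
Valid on: (F3).

(F3)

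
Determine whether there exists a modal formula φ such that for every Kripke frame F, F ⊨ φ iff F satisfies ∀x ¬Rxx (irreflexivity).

Modal frame validity is preserved under surjective bounded morphisms.
The 5-cycle (worlds s,t,u,v,w with s→t→u→v→w→s) is irreflexive, and the map sending every world to a single reflexive point • is a surjective bounded morphism (forth: every edge maps to (•,•); back: every world has a successor). So any modal formula valid on the 5-cycle is also valid on the reflexive point, which is not irreflexive.
Hence irreflexivity is not modally definable.

Not definable by any modal formula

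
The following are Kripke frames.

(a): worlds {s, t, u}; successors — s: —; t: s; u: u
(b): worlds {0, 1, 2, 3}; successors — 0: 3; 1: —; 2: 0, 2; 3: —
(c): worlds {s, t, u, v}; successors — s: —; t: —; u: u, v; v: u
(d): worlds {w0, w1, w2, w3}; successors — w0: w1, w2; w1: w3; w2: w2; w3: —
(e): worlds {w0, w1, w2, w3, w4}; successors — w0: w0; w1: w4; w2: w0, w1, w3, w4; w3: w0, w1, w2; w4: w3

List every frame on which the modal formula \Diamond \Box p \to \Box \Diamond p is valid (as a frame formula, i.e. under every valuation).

(c)

This is the axiom for convergence; its first-order frame correspondent is \forall x \forall y \forall z (Rxy \wedge Rxz \to \exists w (Ryw \wedge Rzw)).
(a): fails — Rts and Rts but s and s have no common successor.
(b): fails — R03 and R03 but 3 and 3 have no common successor.
(c): satisfies the condition.
(d): fails — Rw0w1 and Rw0w2 but w1 and w2 have no common successor.
(e): fails — Rw2w4 and Rw2w1 but w4 and w1 have no common successor.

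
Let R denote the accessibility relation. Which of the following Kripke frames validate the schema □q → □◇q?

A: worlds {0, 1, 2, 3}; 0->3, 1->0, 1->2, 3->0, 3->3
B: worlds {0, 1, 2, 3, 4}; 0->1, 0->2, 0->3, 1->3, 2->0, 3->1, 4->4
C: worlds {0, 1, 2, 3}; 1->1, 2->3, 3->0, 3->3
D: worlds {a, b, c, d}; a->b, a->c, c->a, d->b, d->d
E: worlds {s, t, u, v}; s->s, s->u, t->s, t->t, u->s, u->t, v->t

This is the axiom for a generalized confluence (Geach) condition; its first-order frame correspondent is ∀x ∀z (xRz → ∃w (xRw ∧ zRw)).
A: fails — 1R0 but no w with 1Rw and 0Rw.
B: fails — 0R2 but no w with 0Rw and 2Rw.
C: fails — 3R0 but no w with 3Rw and 0Rw.
D: fails — aRb but no w with aRw and bRw.
E: condition met.

E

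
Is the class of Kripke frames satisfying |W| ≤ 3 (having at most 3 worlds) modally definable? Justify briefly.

No — not modally definable

Modal frame validity is preserved under disjoint unions.
Any modal formula valid on each of 4 disjoint one-world frames is valid on their disjoint union (validity is preserved under disjoint unions). Each one-world frame has |W|=1≤3, but the union has |W|=4.
So the class is not modally definable.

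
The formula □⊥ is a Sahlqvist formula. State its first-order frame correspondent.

emptiness of R

□⊥ is valid iff no world has any successor (otherwise □⊥ fails at any world with one).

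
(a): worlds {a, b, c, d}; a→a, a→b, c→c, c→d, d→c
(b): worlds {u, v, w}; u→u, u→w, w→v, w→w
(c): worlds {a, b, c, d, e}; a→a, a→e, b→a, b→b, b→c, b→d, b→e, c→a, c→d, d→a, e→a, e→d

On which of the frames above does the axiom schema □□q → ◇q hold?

(c)

This is the axiom for a generalized confluence (Geach) condition; its first-order frame correspondent is ∀x ∃w (xR²w ∧ xRw).
(a): fails — at b but no w with bR²w and bRw.
(b): fails — at v but no t with vR²t and vRt.
(c): satisfies the condition.
Valid on: (c).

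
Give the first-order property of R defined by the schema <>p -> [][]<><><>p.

This is a Sahlqvist (Geach-type) schema ◇^1□^0p → □^2◇^3p.
First-order correspondent: forall x forall y forall z ((xRy & x R^2 z) -> exists w (y = w & z R^3 w)).

forall x forall y forall z ((xRy & x R^2 z) -> exists w (y = w & z R^3 w))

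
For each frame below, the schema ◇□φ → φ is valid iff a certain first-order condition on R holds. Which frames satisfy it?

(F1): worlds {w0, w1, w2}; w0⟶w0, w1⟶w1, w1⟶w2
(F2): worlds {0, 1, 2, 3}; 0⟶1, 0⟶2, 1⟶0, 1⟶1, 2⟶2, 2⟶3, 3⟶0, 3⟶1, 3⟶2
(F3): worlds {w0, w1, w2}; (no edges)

The schema corresponds to symmetry: ∀x ∀y (Rxy → Ryx).
(F1): fails — Rw1w2 but not Rw2w1.
(F2): fails — R02 but not R20.
(F3): condition met.

(F3)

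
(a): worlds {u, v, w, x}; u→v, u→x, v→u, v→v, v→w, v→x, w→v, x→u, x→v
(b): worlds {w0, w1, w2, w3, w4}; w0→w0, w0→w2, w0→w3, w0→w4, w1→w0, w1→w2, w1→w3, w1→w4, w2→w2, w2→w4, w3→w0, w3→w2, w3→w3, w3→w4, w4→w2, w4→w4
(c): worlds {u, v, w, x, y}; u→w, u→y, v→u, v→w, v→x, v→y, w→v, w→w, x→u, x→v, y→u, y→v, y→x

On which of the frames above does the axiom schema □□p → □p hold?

(a), (b)

The schema corresponds to density: ∀x ∀y (Rxy → ∃z (Rxz ∧ Rzy)).
(a): holds.
(b): holds.
(c): fails — Ruy but no z with Ruz and Rzy.
Valid on: (a), (b).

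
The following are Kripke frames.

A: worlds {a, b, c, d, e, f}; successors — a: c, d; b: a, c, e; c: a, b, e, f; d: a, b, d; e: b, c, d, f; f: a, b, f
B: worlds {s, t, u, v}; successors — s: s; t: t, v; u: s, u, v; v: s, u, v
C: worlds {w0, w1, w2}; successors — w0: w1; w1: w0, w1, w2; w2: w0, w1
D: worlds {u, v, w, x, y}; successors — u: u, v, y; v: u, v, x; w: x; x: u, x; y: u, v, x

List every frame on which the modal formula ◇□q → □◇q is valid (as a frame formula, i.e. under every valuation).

B, C, D

Frame correspondent (Sahlqvist): ∀x ∀y ∀z (Rxy ∧ Rxz → ∃w (Ryw ∧ Rzw)) — i.e. convergence.
A: fails — Rbc and Rba but c and a have no common successor.
B: holds.
C: holds.
D: holds.
Valid on: B, C, D.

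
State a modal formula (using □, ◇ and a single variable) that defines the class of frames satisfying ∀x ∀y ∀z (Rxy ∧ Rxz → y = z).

The condition is partial functionality. The CD schema ◇s → □s defines it.
Suppose ◇s→□s is valid. Take Rxy, Rxz and set V(s)={y}. Then ◇s at x, so □s at x, so s at z, i.e. z=y.

◇s → □s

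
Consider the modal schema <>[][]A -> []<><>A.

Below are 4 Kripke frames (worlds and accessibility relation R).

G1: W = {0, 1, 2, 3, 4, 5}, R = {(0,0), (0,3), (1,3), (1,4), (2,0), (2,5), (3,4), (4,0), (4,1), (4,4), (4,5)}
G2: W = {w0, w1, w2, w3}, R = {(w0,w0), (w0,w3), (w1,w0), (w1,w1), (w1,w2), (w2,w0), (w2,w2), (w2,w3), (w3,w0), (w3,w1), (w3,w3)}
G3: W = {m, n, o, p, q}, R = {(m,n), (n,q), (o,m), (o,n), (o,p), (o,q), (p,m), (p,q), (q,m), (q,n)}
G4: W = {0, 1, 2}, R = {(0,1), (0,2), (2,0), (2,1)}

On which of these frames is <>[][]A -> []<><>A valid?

This is the axiom for a generalized confluence (Geach) condition; its first-order frame correspondent is forall x forall y forall z ((xRy & xRz) -> exists w (y R^2 w & z R^2 w)).
G1: fails — 2R0, 2R5 but no w with 0R²w and 5R²w.
G2: holds.
G3: fails — oRm, oRn but no w with mR²w and nR²w.
G4: fails — 0R1, 0R1 but no w with 1R²w and 1R²w.
Valid on: G2.

G2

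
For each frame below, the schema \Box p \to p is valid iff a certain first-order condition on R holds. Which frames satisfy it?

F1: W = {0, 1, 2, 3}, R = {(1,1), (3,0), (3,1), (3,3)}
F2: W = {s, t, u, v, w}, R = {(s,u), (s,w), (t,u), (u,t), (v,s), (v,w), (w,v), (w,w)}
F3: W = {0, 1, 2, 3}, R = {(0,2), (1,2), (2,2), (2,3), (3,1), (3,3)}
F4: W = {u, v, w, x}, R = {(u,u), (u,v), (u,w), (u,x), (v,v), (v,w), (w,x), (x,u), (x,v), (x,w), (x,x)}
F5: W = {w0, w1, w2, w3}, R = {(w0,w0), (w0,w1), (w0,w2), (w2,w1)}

none

This is the axiom for reflexivity; its first-order frame correspondent is \forall x Rxx.
F1: fails — world 0 does not see itself.
F2: fails — world s does not see itself.
F3: fails — world 0 does not see itself.
F4: fails — world w does not see itself.
F5: fails — world w1 does not see itself.
Valid on no frame.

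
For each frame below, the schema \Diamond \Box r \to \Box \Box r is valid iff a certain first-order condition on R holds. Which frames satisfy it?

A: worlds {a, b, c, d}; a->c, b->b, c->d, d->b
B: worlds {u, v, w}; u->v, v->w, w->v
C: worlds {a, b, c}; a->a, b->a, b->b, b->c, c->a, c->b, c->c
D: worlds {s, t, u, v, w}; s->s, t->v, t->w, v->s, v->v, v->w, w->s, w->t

This is the axiom for a generalized confluence (Geach) condition; its first-order frame correspondent is \forall x \forall y \forall z ((xRy \wedge x R^2 z) \to \exists w (yRw \wedge z = w)).
A: holds.
B: holds.
C: fails — bRa, bR²b but no w with aRw and b=w.
D: fails — tRv, tR²t but no w* with vRw* and t=w*.

A, B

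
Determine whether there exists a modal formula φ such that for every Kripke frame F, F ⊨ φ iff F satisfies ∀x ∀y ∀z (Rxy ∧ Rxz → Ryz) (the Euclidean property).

Yes — defined by ◇p → □◇p

The condition is the Euclidean property. A defining modal formula is ◇p → □◇p.
Suppose ◇p→□◇p is valid. Take Rxy, Rxz and set V(p)={y}. Then ◇p at x, so □◇p at x, so ◇p at z, so some w with Rzw has p; w=y, i.e. Rzy. By symmetry of the argument, Ryz.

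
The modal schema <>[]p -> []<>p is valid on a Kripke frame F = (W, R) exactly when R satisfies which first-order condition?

This is the .2 axiom.
Its frame correspondent is convergence — forall x forall y forall z (Rxy & Rxz -> exists w (Ryw & Rzw)).

convergence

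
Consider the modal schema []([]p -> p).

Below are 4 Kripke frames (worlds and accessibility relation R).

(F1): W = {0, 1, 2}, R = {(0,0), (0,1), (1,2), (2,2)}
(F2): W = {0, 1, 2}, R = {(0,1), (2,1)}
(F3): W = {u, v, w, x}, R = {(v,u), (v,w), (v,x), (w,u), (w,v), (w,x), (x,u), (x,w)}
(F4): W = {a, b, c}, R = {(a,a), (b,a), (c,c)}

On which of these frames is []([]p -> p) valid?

(F4)

The schema corresponds to shift-reflexivity: forall x forall y (Rxy -> Ryy).
(F1): fails — R01 but not R11.
(F2): fails — R01 but not R11.
(F3): fails — Rxw but not Rww.
(F4): ✓.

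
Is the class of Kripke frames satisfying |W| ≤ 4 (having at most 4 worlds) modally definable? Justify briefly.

Not modally definable

If a class were modally definable it would be closed under disjoint unions (Goldblatt–Thomason).
Any modal formula valid on each of 5 disjoint one-world frames is valid on their disjoint union (validity is preserved under disjoint unions). Each one-world frame has |W|=1≤4, but the union has |W|=5.
Hence having at most 4 worlds is not modally definable.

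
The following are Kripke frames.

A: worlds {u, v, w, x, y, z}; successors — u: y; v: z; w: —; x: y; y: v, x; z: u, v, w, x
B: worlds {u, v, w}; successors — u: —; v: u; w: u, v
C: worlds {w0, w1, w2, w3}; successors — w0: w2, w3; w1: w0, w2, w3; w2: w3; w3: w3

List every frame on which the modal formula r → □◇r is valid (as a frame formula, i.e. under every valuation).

none

This is the axiom for symmetry; its first-order frame correspondent is ∀x ∀y (Rxy → Ryx).
A: fails — Rzx but not Rxz.
B: fails — Rvu but not Ruv.
C: fails — Rw1w2 but not Rw2w1.
Valid on no frame.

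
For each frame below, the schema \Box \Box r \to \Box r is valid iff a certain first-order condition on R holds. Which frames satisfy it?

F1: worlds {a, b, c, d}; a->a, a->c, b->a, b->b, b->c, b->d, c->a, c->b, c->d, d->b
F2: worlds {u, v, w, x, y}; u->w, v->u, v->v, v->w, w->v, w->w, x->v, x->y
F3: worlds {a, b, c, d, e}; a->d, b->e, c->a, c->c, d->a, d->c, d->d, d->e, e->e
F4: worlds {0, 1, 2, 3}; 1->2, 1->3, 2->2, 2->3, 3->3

The schema corresponds to density: \forall x \forall y (Rxy \to \exists z (Rxz \wedge Rzy)).
F1: ✓.
F2: fails — Rxy but no z with Rxz and Rzy.
F3: ✓.
F4: ✓.
Valid on: F1, F3, F4.

F1, F3, F4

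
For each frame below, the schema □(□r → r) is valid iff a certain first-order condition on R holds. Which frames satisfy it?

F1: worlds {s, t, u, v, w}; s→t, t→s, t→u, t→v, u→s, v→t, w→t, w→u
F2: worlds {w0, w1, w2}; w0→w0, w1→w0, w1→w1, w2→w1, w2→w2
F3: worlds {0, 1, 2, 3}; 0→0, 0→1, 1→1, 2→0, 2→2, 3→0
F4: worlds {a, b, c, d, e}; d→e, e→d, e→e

F2, F3

Frame correspondent (Sahlqvist): ∀x ∀y (Rxy → Ryy) — i.e. shift-reflexivity.
F1: fails — Rwt but not Rtt.
F2: ✓.
F3: ✓.
F4: fails — Red but not Rdd.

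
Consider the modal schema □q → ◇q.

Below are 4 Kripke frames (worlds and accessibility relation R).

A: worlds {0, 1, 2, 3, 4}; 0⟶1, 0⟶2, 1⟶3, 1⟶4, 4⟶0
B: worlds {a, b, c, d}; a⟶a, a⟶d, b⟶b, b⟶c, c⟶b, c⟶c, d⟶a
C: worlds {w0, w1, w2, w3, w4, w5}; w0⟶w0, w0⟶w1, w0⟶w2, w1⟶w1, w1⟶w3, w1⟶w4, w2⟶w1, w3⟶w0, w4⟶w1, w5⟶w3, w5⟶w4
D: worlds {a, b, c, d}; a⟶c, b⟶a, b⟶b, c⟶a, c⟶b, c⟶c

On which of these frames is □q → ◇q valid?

This is the axiom for seriality; its first-order frame correspondent is ∀x ∃y Rxy.
A: fails — world 2 has no successor.
B: holds.
C: holds.
D: fails — world d has no successor.

B, C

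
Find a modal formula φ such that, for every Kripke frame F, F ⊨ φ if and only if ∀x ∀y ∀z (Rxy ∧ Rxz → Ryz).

A defining formula is ◇r → □◇r (the 5 axiom).
Suppose ◇r→□◇r is valid. Take Rxy, Rxz and set V(r)={y}. Then ◇r at x, so □◇r at x, so ◇r at z, so some w with Rzw has r; w=y, i.e. Rzy. By symmetry of the argument, Ryz.

◇r → □◇r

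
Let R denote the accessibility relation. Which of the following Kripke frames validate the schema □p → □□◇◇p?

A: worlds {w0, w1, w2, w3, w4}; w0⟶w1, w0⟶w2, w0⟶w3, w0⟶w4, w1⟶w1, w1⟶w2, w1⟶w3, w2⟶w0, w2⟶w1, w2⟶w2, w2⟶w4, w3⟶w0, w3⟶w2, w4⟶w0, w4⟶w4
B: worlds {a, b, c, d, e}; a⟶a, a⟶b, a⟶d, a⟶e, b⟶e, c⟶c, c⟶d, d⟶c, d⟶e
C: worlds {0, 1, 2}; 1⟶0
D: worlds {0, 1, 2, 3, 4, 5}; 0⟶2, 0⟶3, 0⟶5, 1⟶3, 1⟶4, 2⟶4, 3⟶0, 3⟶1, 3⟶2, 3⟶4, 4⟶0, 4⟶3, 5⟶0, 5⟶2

A, C, D

This is the axiom for a generalized confluence (Geach) condition; its first-order frame correspondent is ∀x ∀z (xR²z → ∃w (xRw ∧ zR²w)).
A: condition met.
B: fails — aR²b but no w with aRw and bR²w.
C: condition met.
D: condition met.
Valid on: A, C, D.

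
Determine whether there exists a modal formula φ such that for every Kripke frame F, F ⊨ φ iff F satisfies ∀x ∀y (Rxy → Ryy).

Yes — defined by □(□p → p)

This is a Sahlqvist condition; the T□ axiom □(□p → p) defines it.
Suppose □(□p→p) is valid. Take Rxy and set V(p)={w : Ryw}. Then at y, □p holds; since □(□p→p) at x, □p→p at y, so p at y, i.e. Ryy.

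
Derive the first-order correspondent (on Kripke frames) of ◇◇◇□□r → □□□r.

∀x ∀y ∀z ((xR³y ∧ xR³z) → ∃w (yR²w ∧ z = w))

This is a Sahlqvist (Geach-type) schema ◇^3□^2r → □^3◇^0r.
First-order correspondent: ∀x ∀y ∀z ((xR³y ∧ xR³z) → ∃w (yR²w ∧ z = w)).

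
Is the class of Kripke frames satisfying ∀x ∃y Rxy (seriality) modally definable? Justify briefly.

This is a Sahlqvist condition; the D axiom □r → ◇r defines it.

Yes — defined by □r → ◇r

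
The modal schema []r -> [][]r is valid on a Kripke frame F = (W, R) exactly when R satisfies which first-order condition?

This schema is the 4 axiom.
It corresponds to transitivity: forall x forall y forall z (Rxy & Ryz -> Rxz).

transitivity: forall x forall y forall z (Rxy & Ryz -> Rxz)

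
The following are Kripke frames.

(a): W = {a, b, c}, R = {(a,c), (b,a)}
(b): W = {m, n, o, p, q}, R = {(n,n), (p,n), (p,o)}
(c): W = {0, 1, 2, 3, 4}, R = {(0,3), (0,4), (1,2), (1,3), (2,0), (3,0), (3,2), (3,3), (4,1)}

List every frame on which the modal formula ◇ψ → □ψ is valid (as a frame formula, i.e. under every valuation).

Frame correspondent (Sahlqvist): ∀x ∀y ∀z (Rxy ∧ Rxz → y = z) — i.e. partial functionality.
(a): condition met.
(b): fails — p sees both n and o.
(c): fails — 0 sees both 3 and 4.

(a)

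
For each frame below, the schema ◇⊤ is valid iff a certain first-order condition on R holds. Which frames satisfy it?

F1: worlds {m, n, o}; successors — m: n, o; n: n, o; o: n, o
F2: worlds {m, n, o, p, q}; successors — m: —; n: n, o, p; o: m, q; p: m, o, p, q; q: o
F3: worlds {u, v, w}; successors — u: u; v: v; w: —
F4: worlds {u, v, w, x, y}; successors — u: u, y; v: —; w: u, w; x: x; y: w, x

The schema corresponds to seriality: ∀x ∃y Rxy.
F1: ✓.
F2: fails — world m has no successor.
F3: fails — world w has no successor.
F4: fails — world v has no successor.
Valid on: F1.

F1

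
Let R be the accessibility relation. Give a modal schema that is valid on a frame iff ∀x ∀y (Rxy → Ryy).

The condition is shift-reflexivity. The T□ schema □(□ψ → ψ) defines it.
Suppose □(□ψ→ψ) is valid. Take Rxy and set V(ψ)={w : Ryw}. Then at y, □ψ holds; since □(□ψ→ψ) at x, □ψ→ψ at y, so ψ at y, i.e. Ryy.

□(□ψ → ψ)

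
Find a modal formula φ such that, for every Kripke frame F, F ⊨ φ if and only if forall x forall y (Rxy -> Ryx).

The condition is symmetry. The B schema q → □◇q defines it.
Suppose q→□◇q is valid. Take Rxy and set V(q)={x}. Then q at x, so □◇q at x, so ◇q at y, so some z with Ryz has q; z=x, i.e. Ryx.

q → □◇q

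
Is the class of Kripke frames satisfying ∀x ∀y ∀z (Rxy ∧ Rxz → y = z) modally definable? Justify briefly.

Yes, by ◇p → □p

Yes: it is partial functionality, defined by the CD schema ◇p → □p.
Suppose ◇p→□p is valid. Take Rxy, Rxz and set V(p)={y}. Then ◇p at x, so □p at x, so p at z, i.e. z=y.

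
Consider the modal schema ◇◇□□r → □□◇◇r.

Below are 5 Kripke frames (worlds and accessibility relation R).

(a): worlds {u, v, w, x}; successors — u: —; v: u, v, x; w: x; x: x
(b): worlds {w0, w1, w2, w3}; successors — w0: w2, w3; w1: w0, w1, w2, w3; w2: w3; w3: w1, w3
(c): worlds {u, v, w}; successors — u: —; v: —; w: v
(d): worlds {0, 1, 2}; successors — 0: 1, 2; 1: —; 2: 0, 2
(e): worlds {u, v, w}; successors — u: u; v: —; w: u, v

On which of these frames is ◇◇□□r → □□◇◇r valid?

Frame correspondent (Sahlqvist): ∀x ∀y ∀z ((xR²y ∧ xR²z) → ∃w (yR²w ∧ zR²w)) — i.e. a generalized confluence (Geach) condition.
(a): fails — vR²u, vR²u but no t with uR²t and uR²t.
(b): condition met.
(c): condition met.
(d): fails — 2R²0, 2R²1 but no w with 0R²w and 1R²w.
(e): condition met.
Valid on: (b), (c), (e).

(b), (c), (e)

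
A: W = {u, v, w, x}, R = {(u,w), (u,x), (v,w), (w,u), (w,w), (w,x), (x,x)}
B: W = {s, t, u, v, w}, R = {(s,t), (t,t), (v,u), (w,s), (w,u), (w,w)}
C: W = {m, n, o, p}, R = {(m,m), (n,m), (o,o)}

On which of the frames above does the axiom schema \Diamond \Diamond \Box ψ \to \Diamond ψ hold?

Frame correspondent (Sahlqvist): \forall x \forall y (x R^2 y \to \exists w (yRw \wedge xRw)) — i.e. a generalized confluence (Geach) condition.
A: fails — vR²x but no t with xRt and vRt.
B: fails — wR²s but no w* with sRw* and wRw*.
C: condition met.

C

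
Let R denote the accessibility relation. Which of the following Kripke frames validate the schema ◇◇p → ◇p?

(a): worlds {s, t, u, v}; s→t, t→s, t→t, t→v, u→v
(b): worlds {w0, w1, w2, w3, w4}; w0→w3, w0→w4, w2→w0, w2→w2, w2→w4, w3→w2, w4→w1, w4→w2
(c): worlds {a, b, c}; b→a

Frame correspondent (Sahlqvist): ∀x ∀y ∀z (Rxy ∧ Ryz → Rxz) — i.e. transitivity.
(a): fails — Rst and Rtv but not Rsv.
(b): fails — Rw0w4 and Rw4w1 but not Rw0w1.
(c): holds.
Valid on: (c).

(c)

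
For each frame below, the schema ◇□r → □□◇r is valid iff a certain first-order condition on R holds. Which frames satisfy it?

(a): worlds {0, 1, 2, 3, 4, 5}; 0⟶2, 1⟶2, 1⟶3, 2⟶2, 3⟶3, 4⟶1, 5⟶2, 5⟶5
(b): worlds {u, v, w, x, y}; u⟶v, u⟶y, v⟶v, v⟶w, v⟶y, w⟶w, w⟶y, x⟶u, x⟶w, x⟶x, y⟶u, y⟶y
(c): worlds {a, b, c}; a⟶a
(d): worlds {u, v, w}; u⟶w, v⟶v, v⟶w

(c)

This is the axiom for a generalized confluence (Geach) condition; its first-order frame correspondent is ∀x ∀y ∀z ((xRy ∧ xR²z) → ∃w (yRw ∧ zRw)).
(a): fails — 1R2, 1R²3 but no w with 2Rw and 3Rw.
(b): fails — xRu, xR²x but no t with uRt and xRt.
(c): holds.
(d): fails — vRv, vR²w but no t with vRt and wRt.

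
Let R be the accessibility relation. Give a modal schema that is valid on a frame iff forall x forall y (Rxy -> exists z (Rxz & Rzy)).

□□ψ → □ψ

The condition is density. The C4 schema □□ψ → □ψ defines it.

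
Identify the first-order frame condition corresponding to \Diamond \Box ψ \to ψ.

symmetry: \forall x \forall y (Rxy \to Ryx)

This is a form of the B axiom.
Its frame correspondent is symmetry — \forall x \forall y (Rxy \to Ryx).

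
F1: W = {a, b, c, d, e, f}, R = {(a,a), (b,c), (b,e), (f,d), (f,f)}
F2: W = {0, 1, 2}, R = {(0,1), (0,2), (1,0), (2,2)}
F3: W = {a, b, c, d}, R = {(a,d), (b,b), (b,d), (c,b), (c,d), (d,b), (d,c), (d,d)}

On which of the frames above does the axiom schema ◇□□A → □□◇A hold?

Frame correspondent (Sahlqvist): ∀x ∀y ∀z ((xRy ∧ xR²z) → ∃w (yR²w ∧ zRw)) — i.e. a generalized confluence (Geach) condition.
F1: fails — fRd, fR²d but no w with dR²w and dRw.
F2: ✓.
F3: ✓.
Valid on: F2, F3.

F2, F3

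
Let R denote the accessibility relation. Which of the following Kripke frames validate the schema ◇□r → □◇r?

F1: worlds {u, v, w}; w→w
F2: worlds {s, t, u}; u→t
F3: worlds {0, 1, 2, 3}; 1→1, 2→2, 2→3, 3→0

F1

Frame correspondent (Sahlqvist): ∀x ∀y ∀z (Rxy ∧ Rxz → ∃w (Ryw ∧ Rzw)) — i.e. convergence.
F1: condition met.
F2: fails — Rut and Rut but t and t have no common successor.
F3: fails — R23 and R22 but 3 and 2 have no common successor.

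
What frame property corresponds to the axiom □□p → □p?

density: ∀x ∀y (Rxy → ∃z (Rxz ∧ Rzy))

Suppose □□p→□p is valid. Take Rxy and set V(p)={w : xR²w}. Then □□p at x, so □p at x, so p at y, i.e. ∃z(Rxz∧Rzy).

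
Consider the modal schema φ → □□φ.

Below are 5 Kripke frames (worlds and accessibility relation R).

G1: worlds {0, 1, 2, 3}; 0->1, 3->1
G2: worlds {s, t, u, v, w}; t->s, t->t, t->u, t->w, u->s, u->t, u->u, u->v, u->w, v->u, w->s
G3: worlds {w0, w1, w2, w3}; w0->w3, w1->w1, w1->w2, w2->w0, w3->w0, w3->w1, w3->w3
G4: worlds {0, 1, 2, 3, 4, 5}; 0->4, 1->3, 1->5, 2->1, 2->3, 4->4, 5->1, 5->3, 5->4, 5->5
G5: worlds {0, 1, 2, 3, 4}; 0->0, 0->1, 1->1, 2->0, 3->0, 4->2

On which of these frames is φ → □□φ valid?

G1

Frame correspondent (Sahlqvist): ∀x ∀z (xR²z → ∃w (x = w ∧ z = w)) — i.e. a generalized confluence (Geach) condition.
G1: ✓.
G2: fails — tR²s but t ≠ s.
G3: fails — w0R²w1 but w0 ≠ w1.
G4: fails — 0R²4 but 0 ≠ 4.
G5: fails — 0R²1 but 0 ≠ 1.
Valid on: G1.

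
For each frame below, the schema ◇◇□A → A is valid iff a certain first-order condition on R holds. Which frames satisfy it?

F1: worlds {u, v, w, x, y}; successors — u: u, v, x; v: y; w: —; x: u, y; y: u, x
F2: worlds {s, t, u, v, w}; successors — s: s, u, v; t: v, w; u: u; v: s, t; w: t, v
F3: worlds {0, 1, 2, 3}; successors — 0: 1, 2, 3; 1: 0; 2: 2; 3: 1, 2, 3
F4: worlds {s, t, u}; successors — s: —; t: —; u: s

This is the axiom for a generalized confluence (Geach) condition; its first-order frame correspondent is ∀x ∀y (xR²y → ∃w (yRw ∧ x = w)).
F1: fails — uR²v but no t with vRt and u=t.
F2: fails — sR²t but no w* with tRw* and s=w*.
F3: fails — 0R²0 but no w with 0Rw and 0=w.
F4: holds.

F4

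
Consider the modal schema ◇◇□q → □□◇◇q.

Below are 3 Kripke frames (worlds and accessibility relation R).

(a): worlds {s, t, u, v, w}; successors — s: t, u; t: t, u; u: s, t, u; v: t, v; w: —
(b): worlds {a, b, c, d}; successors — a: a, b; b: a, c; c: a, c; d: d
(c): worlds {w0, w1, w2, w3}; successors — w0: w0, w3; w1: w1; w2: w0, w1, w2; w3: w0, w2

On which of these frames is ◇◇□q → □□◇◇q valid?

(a), (b)

The schema corresponds to a generalized confluence (Geach) condition: ∀x ∀y ∀z ((xR²y ∧ xR²z) → ∃w (yRw ∧ zR²w)).
(a): ✓.
(b): ✓.
(c): fails — w2R²w0, w2R²w1 but no w with w0Rw and w1R²w.
Valid on: (a), (b).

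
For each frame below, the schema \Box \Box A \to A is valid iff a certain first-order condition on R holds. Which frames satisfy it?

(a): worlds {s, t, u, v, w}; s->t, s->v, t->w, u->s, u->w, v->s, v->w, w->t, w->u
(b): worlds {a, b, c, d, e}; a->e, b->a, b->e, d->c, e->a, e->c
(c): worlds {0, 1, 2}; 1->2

(a)

The schema corresponds to a generalized confluence (Geach) condition: \forall x \exists w (x R^2 w \wedge x = w).
(a): holds.
(b): fails — at b but no w with bR²w and b=w.
(c): fails — at 0 but no w with 0R²w and 0=w.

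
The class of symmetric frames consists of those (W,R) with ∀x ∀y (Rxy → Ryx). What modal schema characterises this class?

ψ → □◇ψ

This is symmetry; the standard corresponding axiom is B: ψ → □◇ψ.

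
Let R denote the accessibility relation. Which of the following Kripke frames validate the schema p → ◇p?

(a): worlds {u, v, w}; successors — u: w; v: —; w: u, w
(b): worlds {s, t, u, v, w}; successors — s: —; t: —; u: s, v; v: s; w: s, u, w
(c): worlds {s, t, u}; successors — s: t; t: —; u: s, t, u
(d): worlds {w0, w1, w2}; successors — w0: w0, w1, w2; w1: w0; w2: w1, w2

none

This is the axiom for reflexivity; its first-order frame correspondent is ∀x Rxx.
(a): fails — world u does not see itself.
(b): fails — world s does not see itself.
(c): fails — world s does not see itself.
(d): fails — world w1 does not see itself.
Valid on no frame.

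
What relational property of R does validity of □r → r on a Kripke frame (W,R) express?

Suppose □r→r is valid. At any x set V(r)={w : Rxw}. Then □r holds at x, so r holds at x, i.e. Rxx.

Reflexivity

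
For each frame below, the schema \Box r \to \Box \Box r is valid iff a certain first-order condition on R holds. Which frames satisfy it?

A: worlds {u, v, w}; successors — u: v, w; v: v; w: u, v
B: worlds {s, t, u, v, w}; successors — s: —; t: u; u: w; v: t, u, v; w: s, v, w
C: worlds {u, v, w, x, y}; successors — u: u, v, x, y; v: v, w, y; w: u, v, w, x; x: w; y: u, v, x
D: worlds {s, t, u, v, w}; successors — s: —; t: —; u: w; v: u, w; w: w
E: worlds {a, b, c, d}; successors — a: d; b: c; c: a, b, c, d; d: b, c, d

D

Frame correspondent (Sahlqvist): \forall x \forall y \forall z (Rxy \wedge Ryz \to Rxz) — i.e. transitivity.
A: fails — Rwu and Ruw but not Rww.
B: fails — Ruw and Rwv but not Ruv.
C: fails — Ruv and Rvw but not Ruw.
D: condition met.
E: fails — Rbc and Rcd but not Rbd.
Valid on: D.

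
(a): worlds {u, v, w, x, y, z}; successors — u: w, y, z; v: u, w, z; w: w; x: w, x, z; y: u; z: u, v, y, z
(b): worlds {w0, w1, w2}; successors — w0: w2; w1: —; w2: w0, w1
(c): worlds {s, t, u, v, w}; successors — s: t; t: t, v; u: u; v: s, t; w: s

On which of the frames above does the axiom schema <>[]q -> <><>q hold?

This is the axiom for a generalized confluence (Geach) condition; its first-order frame correspondent is forall x forall y (xRy -> exists w (yRw & x R^2 w)).
(a): holds.
(b): fails — w2Rw1 but no w with w1Rw and w2R²w.
(c): holds.

(a), (c)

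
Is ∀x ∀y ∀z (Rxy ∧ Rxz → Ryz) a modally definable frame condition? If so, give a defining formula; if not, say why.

Yes — defined by ◇q → □◇q

The condition is the Euclidean property. A defining modal formula is ◇q → □◇q.
Suppose ◇q→□◇q is valid. Take Rxy, Rxz and set V(q)={y}. Then ◇q at x, so □◇q at x, so ◇q at z, so some w with Rzw has q; w=y, i.e. Rzy. By symmetry of the argument, Ryz.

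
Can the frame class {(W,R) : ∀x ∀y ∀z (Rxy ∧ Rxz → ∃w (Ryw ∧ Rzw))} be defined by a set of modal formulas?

This is a Sahlqvist condition; the .2 axiom ◇□q → □◇q defines it.
Suppose ◇□q→□◇q is valid. Take Rxy, Rxz and set V(q)={w : Ryw}. Then □q at y so ◇□q at x, so □◇q at x, so ◇q at z, giving w with Rzw and Ryw.

Yes — defined by ◇□q → □◇q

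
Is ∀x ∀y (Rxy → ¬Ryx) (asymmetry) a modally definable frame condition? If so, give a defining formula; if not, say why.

Any modally definable frame class is closed under surjective bounded morphisms.
The 3-cycle (worlds 0,1,2 with 0→1→2→0) is asymmetric. Mapping every world to a single reflexive point • is a surjective bounded morphism, and the reflexive point is not asymmetric (R•• but asymmetry requires ¬R••).
So the class is not modally definable.

Not modally definable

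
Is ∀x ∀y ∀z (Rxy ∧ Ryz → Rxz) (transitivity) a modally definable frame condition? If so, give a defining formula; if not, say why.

Yes: it is transitivity, defined by the 4 schema □p → □□p.

Yes, by □p → □□p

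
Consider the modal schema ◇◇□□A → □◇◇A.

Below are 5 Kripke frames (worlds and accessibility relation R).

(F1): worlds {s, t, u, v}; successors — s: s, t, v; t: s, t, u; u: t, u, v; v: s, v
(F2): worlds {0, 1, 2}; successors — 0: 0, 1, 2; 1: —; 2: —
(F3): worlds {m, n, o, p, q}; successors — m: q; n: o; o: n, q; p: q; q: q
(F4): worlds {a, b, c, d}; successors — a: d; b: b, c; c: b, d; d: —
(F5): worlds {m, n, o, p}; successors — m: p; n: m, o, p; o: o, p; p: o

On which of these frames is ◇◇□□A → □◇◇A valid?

(F1), (F3), (F5)

Frame correspondent (Sahlqvist): ∀x ∀y ∀z ((xR²y ∧ xRz) → ∃w (yR²w ∧ zR²w)) — i.e. a generalized confluence (Geach) condition.
(F1): condition met.
(F2): fails — 0R²0, 0R1 but no w with 0R²w and 1R²w.
(F3): condition met.
(F4): fails — bR²d, bRb but no w with dR²w and bR²w.
(F5): condition met.
Valid on: (F1), (F3), (F5).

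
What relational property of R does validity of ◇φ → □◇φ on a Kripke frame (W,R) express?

The Euclidean property

Suppose ◇φ→□◇φ is valid. Take Rxy, Rxz and set V(φ)={y}. Then ◇φ at x, so □◇φ at x, so ◇φ at z, so some w with Rzw has φ; w=y, i.e. Rzy. By symmetry of the argument, Ryz.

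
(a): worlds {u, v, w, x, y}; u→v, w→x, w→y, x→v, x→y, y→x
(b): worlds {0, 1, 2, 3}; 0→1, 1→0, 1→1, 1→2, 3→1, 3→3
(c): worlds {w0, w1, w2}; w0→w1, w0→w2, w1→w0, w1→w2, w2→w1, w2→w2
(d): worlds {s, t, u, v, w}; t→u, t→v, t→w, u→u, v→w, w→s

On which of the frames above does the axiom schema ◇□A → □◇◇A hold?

Frame correspondent (Sahlqvist): ∀x ∀y ∀z ((xRy ∧ xRz) → ∃w (yRw ∧ zR²w)) — i.e. a generalized confluence (Geach) condition.
(a): fails — uRv, uRv but no t with vRt and vR²t.
(b): fails — 1R0, 1R2 but no w with 0Rw and 2R²w.
(c): condition met.
(d): fails — tRu, tRv but no w* with uRw* and vR²w*.

(c)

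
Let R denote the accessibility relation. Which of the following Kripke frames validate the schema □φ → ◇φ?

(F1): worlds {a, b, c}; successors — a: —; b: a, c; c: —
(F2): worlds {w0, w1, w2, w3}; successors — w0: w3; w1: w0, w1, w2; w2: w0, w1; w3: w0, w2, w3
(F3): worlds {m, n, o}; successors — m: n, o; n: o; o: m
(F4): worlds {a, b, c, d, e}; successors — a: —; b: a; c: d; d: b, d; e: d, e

(F2), (F3)

Frame correspondent (Sahlqvist): ∀x ∃y Rxy — i.e. seriality.
(F1): fails — world a has no successor.
(F2): holds.
(F3): holds.
(F4): fails — world a has no successor.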